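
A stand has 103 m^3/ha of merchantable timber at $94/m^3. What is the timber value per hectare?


Value = 103 * 94 = $9682/ha

$9682/ha


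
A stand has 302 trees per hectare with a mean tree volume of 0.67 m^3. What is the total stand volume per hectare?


V_stand = 302 * 0.67 = 202.34 ≈ 202.3 m^3/ha

202.3 m^3/ha


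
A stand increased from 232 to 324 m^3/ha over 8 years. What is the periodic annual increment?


PAI = (V2 - V1) / period = (324 - 232) / 8 = 92 / 8 = 11.50 m^3/ha/yr

11.50 m^3/ha/yr


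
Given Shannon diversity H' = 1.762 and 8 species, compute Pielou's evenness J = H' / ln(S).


ln(8) = 2.07944
J = H' / ln(S) = 1.762 / 2.07944 = 0.847344 ≈ 0.8473

0.8473


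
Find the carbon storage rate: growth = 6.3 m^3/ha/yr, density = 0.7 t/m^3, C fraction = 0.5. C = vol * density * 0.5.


C = 6.3 * 0.7 * 0.5 = 2.205 ≈ 2.21 t C/ha/yr

2.21 t C/ha/yr


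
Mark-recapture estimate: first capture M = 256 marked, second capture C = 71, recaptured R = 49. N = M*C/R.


N = M * C / R = 256 * 71 / 49 = 18176 / 49 = 370.94 ≈ 371

371 individuals


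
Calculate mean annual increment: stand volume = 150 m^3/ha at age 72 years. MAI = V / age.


MAI = 150 / 72 = 2.0833 ≈ 2.08 m^3/ha/yr

2.08 m^3/ha/yr


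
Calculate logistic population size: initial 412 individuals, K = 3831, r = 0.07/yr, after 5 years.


(K - N0)/N0 = (3831 - 412)/412 = 3419/412 = 8.29854
r*t = 0.07 * 5 = 0.35; exp(-0.35) = 0.704688
8.29854 * 0.704688 = 5.84788
1 + 5.84788 = 6.84788
N = 3831 / 6.84788 = 559.443 ≈ 559

559


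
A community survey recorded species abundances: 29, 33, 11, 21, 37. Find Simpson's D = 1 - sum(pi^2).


Total N = 29 + 33 + 11 + 21 + 37 = 131
Per-species terms:
  p = 29/131 = 0.221374; p^2 = 0.221374^2 = 0.049006
  p = 33/131 = 0.251908; p^2 = 0.251908^2 = 0.063458
  p = 11/131 = 0.083969; p^2 = 0.083969^2 = 0.007051
  p = 21/131 = 0.160305; p^2 = 0.160305^2 = 0.025698
  p = 37/131 = 0.282443; p^2 = 0.282443^2 = 0.079774
sum(p^2) = 0.049006 + 0.063458 + 0.007051 + 0.025698 + 0.079774 = 0.224987
D = 1 - 0.224987 = 0.775013 ≈ 0.7750

0.7750


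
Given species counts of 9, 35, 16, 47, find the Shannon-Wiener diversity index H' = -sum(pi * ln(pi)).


Total N = 9 + 35 + 16 + 47 = 107
Per-species terms:
  p = 9/107 = 0.084112; ln(p) = -2.475606; p*ln(p) = 0.084112 * (-2.475606) = -0.208228
  p = 35/107 = 0.327103; ln(p) = -1.117480; p*ln(p) = 0.327103 * (-1.117480) = -0.365531
  p = 16/107 = 0.149533; ln(p) = -1.900238; p*ln(p) = 0.149533 * (-1.900238) = -0.284148
  p = 47/107 = 0.439252; ln(p) = -0.822682; p*ln(p) = 0.439252 * (-0.822682) = -0.361365
sum(p*ln(p)) = (-0.208228) + (-0.365531) + (-0.284148) + (-0.361365) = -1.219272
H' = -(-1.219272) = 1.219272 ≈ 1.2193

1.2193


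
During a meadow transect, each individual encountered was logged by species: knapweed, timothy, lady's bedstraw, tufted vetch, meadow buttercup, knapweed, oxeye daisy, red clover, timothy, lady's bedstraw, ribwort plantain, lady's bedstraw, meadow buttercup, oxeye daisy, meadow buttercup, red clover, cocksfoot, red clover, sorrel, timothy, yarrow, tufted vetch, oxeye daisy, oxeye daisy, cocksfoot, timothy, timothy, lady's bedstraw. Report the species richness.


Total individuals logged = 28
Distinct species (count of individuals): knapweed (2), timothy (5), lady's bedstraw (4), tufted vetch (2), meadow buttercup (3), oxeye daisy (4), red clover (3), ribwort plantain (1), cocksfoot (2), sorrel (1), yarrow (1)
Species richness = number of distinct species = 11

11


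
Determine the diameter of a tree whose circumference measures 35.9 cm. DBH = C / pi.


DBH = C / pi = 35.9 / 3.141593 = 11.4273 ≈ 11.43 cm

11.43 cm


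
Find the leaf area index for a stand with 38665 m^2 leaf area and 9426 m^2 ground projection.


LAI = 38665 / 9426 = 4.1020 ≈ 4.10

4.10


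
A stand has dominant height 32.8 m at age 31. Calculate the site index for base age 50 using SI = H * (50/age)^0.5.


50/31 = 1.61290
(1.61290)^0.5 = 1.27000
SI = 32.8 * 1.27000 = 41.6560 ≈ 41.7 m

41.7 m


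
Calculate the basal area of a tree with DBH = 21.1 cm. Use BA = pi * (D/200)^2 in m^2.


D/200 = 21.1/200 = 0.1055 m
(D/200)^2 = 0.1055^2 = 0.01113025
BA = 3.141593 * 0.01113025 = 0.0349667 ≈ 0.0350 m^2

0.0350 m^2


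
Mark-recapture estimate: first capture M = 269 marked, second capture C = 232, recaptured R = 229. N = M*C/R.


N = M * C / R = 269 * 232 / 229 = 62408 / 229 = 272.52 ≈ 273

273 individuals


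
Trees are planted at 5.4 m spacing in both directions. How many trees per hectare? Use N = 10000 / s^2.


N = 10000 / 5.4^2 = 10000 / 29.16 = 342.936 ≈ 343 trees/ha

343 trees/ha


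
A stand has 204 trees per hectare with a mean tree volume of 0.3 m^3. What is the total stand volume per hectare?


V_stand = 204 * 0.3 = 61.2 m^3/ha

61.2 m^3/ha


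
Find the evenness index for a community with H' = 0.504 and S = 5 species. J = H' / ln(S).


ln(5) = 1.60944
J = H' / ln(S) = 0.504 / 1.60944 = 0.313152 ≈ 0.3132

0.3132


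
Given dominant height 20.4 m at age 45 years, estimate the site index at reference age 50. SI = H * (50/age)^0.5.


50/45 = 1.11111
(1.11111)^0.5 = 1.05409
SI = 20.4 * 1.05409 = 21.5034 ≈ 21.5 m

21.5 m


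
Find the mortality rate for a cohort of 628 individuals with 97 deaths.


Mortality rate = 97 / 628 = 0.154459 ≈ 0.1545

0.1545


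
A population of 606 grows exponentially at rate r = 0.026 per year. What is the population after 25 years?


r*t = 0.026 * 25 = 0.65
exp(0.65) = 1.91554
N = 606 * 1.91554 = 1160.82 ≈ 1161

1161


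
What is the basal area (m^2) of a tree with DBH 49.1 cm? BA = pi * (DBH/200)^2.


D/200 = 49.1/200 = 0.2455 m
(D/200)^2 = 0.2455^2 = 0.06027025
BA = 3.141593 * 0.06027025 = 0.189345 ≈ 0.1893 m^2

0.1893 m^2


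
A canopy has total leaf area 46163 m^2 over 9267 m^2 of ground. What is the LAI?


LAI = 46163 / 9267 = 4.9814 ≈ 4.98

4.98


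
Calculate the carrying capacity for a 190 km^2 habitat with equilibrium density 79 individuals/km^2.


K = 79 * 190 = 15010 individuals

15010 individuals


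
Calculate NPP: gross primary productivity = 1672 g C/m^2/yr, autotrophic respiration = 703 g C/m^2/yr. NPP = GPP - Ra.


NPP = GPP - Ra = 1672 - 703 = 969 g C/m^2/yr

969 g C/m^2/yr


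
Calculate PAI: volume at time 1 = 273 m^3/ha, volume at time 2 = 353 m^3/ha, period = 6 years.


PAI = (V2 - V1) / period = (353 - 273) / 6 = 80 / 6 = 13.3333 ≈ 13.33 m^3/ha/yr

13.33 m^3/ha/yr


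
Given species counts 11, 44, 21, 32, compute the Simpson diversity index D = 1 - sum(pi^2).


Total N = 11 + 44 + 21 + 32 = 108
Per-species terms:
  p = 11/108 = 0.101852; p^2 = 0.101852^2 = 0.010374
  p = 44/108 = 0.407407; p^2 = 0.407407^2 = 0.165980
  p = 21/108 = 0.194444; p^2 = 0.194444^2 = 0.037808
  p = 32/108 = 0.296296; p^2 = 0.296296^2 = 0.087791
sum(p^2) = 0.010374 + 0.165980 + 0.037808 + 0.087791 = 0.301953
D = 1 - 0.301953 = 0.698047 ≈ 0.6980

0.6980


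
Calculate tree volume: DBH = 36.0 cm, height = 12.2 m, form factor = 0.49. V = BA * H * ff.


(D/200)^2 = (36.0/200)^2 = 0.18^2 = 0.0324
BA = 3.141593 * 0.0324 = 0.101788 m^2
V = 0.101788 * 12.2 * 0.49 = 0.608489 ≈ 0.608 m^3

0.608 m^3


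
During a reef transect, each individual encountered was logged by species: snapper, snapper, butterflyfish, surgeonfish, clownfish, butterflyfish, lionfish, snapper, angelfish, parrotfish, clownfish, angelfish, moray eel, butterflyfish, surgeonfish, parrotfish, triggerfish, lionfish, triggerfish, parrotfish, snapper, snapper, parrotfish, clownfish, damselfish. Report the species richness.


Total individuals logged = 25
Distinct species (count of individuals): snapper (5), butterflyfish (3), surgeonfish (2), clownfish (3), lionfish (2), angelfish (2), parrotfish (4), moray eel (1), triggerfish (2), damselfish (1)
Species richness = number of distinct species = 10

10


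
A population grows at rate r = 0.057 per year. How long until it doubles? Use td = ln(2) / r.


td = ln(2) / 0.057 = 0.693147 / 0.057 = 12.1605 ≈ 12.2 years

12.2 years


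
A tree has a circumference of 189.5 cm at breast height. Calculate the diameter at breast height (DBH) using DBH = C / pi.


DBH = C / pi = 189.5 / 3.141593 = 60.3197 ≈ 60.32 cm

60.32 cm


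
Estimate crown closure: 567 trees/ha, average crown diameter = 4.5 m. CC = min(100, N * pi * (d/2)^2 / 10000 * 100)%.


(d/2)^2 = (4.5/2)^2 = 2.25^2 = 5.0625
Crown area = 3.141593 * 5.0625 = 15.9043 m^2
N * area / 10000 * 100 = 567 * 15.9043 / 10000 * 100 = 90.1774
CC = min(100, 90.1774) = 90.1774 ≈ 90.2%

90.2%


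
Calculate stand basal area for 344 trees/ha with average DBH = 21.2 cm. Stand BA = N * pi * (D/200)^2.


(D/200)^2 = (21.2/200)^2 = 0.106^2 = 0.011236
Individual BA = 3.141593 * 0.011236 = 0.0352989 m^2
Stand BA = 344 * 0.0352989 = 12.1428 ≈ 12.14 m^2/ha

12.14 m^2/ha


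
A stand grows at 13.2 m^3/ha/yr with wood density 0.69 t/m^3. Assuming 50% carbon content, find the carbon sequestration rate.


C = 13.2 * 0.69 * 0.5 = 4.554 ≈ 4.55 t C/ha/yr

4.55 t C/ha/yr


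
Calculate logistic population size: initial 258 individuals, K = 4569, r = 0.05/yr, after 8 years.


(K - N0)/N0 = (4569 - 258)/258 = 4311/258 = 16.7093
r*t = 0.05 * 8 = 0.4; exp(-0.4) = 0.670320
16.7093 * 0.670320 = 11.2006
1 + 11.2006 = 12.2006
N = 4569 / 12.2006 = 374.490 ≈ 374

374


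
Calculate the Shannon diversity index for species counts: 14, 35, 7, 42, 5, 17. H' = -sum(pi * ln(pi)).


Total N = 14 + 35 + 7 + 42 + 5 + 17 = 120
Per-species terms:
  p = 14/120 = 0.116667; ln(p) = -2.148432; p*ln(p) = 0.116667 * (-2.148432) = -0.250651
  p = 35/120 = 0.291667; ln(p) = -1.232143; p*ln(p) = 0.291667 * (-1.232143) = -0.359375
  p = 7/120 = 0.058333; ln(p) = -2.841587; p*ln(p) = 0.058333 * (-2.841587) = -0.165758
  p = 42/120 = 0.350000; ln(p) = -1.049822; p*ln(p) = 0.350000 * (-1.049822) = -0.367438
  p = 5/120 = 0.041667; ln(p) = -3.178046; p*ln(p) = 0.041667 * (-3.178046) = -0.132420
  p = 17/120 = 0.141667; ln(p) = -1.954276; p*ln(p) = 0.141667 * (-1.954276) = -0.276856
sum(p*ln(p)) = (-0.250651) + (-0.359375) + (-0.165758) + (-0.367438) + (-0.132420) + (-0.276856) = -1.552498
H' = -(-1.552498) = 1.552498 ≈ 1.5525

1.5525


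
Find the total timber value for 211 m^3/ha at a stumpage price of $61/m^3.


Value = 211 * 61 = $12871/ha

$12871/ha


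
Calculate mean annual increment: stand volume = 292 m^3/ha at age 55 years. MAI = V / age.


MAI = 292 / 55 = 5.3091 ≈ 5.31 m^3/ha/yr

5.31 m^3/ha/yr


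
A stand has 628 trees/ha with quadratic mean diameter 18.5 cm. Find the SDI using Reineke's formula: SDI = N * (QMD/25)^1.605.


QMD/25 = 18.5/25 = 0.74
(0.74)^1.605 = exp(1.605 * ln(0.74)) = exp(1.605 * (-0.301105)) = exp(-0.483274) = 0.616761
SDI = 628 * 0.616761 = 387.326 ≈ 387

387


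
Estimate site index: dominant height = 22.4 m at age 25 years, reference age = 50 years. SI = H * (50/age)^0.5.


50/25 = 2.00000
(2.00000)^0.5 = 1.41421
SI = 22.4 * 1.41421 = 31.6783 ≈ 31.7 m

31.7 m


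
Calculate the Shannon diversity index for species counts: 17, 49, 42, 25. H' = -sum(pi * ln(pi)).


Total N = 17 + 49 + 42 + 25 = 133
Per-species terms:
  p = 17/133 = 0.127820; ln(p) = -2.057132; p*ln(p) = 0.127820 * (-2.057132) = -0.262943
  p = 49/133 = 0.368421; ln(p) = -0.998529; p*ln(p) = 0.368421 * (-0.998529) = -0.367879
  p = 42/133 = 0.315789; ln(p) = -1.152681; p*ln(p) = 0.315789 * (-1.152681) = -0.364004
  p = 25/133 = 0.187970; ln(p) = -1.671473; p*ln(p) = 0.187970 * (-1.671473) = -0.314187
sum(p*ln(p)) = (-0.262943) + (-0.367879) + (-0.364004) + (-0.314187) = -1.309013
H' = -(-1.309013) = 1.309013 ≈ 1.3090

1.3090


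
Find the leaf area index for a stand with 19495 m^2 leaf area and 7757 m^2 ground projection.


LAI = 19495 / 7757 = 2.5132 ≈ 2.51

2.51


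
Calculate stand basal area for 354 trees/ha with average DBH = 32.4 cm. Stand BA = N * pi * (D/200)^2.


(D/200)^2 = (32.4/200)^2 = 0.162^2 = 0.026244
Individual BA = 3.141593 * 0.026244 = 0.0824480 m^2
Stand BA = 354 * 0.0824480 = 29.1866 ≈ 29.19 m^2/ha

29.19 m^2/ha


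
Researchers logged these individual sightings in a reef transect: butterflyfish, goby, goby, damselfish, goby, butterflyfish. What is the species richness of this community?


Total individuals logged = 6
Distinct species (count of individuals): butterflyfish (2), goby (3), damselfish (1)
Species richness = number of distinct species = 3

3


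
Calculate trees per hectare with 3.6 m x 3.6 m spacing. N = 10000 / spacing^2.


N = 10000 / 3.6^2 = 10000 / 12.96 = 771.605 ≈ 772 trees/ha

772 trees/ha


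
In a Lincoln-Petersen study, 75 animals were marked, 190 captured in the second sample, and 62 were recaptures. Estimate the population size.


N = M * C / R = 75 * 190 / 62 = 14250 / 62 = 229.84 ≈ 230

230 individuals


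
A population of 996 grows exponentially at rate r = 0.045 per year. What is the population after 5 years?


r*t = 0.045 * 5 = 0.225
exp(0.225) = 1.25232
N = 996 * 1.25232 = 1247.31 ≈ 1247

1247


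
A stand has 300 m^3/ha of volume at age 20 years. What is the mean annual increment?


MAI = 300 / 20 = 15.00 m^3/ha/yr

15.00 m^3/ha/yr


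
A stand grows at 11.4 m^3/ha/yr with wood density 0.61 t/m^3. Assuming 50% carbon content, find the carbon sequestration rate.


C = 11.4 * 0.61 * 0.5 = 3.477 ≈ 3.48 t C/ha/yr

3.48 t C/ha/yr


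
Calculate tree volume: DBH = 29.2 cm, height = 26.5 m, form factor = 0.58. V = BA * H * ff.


(D/200)^2 = (29.2/200)^2 = 0.146^2 = 0.021316
BA = 3.141593 * 0.021316 = 0.0669662 m^2
V = 0.0669662 * 26.5 * 0.58 = 1.02927 ≈ 1.029 m^3

1.029 m^3


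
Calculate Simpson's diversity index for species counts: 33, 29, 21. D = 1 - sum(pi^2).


Total N = 33 + 29 + 21 = 83
Per-species terms:
  p = 33/83 = 0.397590; p^2 = 0.397590^2 = 0.158078
  p = 29/83 = 0.349398; p^2 = 0.349398^2 = 0.122079
  p = 21/83 = 0.253012; p^2 = 0.253012^2 = 0.064015
sum(p^2) = 0.158078 + 0.122079 + 0.064015 = 0.344172
D = 1 - 0.344172 = 0.655828 ≈ 0.6558

0.6558


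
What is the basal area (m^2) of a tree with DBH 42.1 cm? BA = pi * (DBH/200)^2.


D/200 = 42.1/200 = 0.2105 m
(D/200)^2 = 0.2105^2 = 0.04431025
BA = 3.141593 * 0.04431025 = 0.139205 ≈ 0.1392 m^2

0.1392 m^2


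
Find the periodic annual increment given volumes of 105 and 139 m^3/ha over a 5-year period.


PAI = (V2 - V1) / period = (139 - 105) / 5 = 34 / 5 = 6.80 m^3/ha/yr

6.80 m^3/ha/yr


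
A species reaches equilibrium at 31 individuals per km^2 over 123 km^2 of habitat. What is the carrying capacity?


K = 31 * 123 = 3813 individuals

3813 individuals


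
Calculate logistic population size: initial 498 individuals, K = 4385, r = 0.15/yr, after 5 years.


(K - N0)/N0 = (4385 - 498)/498 = 3887/498 = 7.80522
r*t = 0.15 * 5 = 0.75; exp(-0.75) = 0.472367
7.80522 * 0.472367 = 3.68693
1 + 3.68693 = 4.68693
N = 4385 / 4.68693 = 935.580 ≈ 936

936


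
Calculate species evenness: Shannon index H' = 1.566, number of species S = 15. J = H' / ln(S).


ln(15) = 2.70805
J = H' / ln(S) = 1.566 / 2.70805 = 0.578276 ≈ 0.5783

0.5783


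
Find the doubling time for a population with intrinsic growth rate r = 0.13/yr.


td = ln(2) / 0.13 = 0.693147 / 0.13 = 5.33190 ≈ 5.3 years

5.3 years


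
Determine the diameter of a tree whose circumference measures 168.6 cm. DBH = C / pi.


DBH = C / pi = 168.6 / 3.141593 = 53.6670 ≈ 53.67 cm

53.67 cm


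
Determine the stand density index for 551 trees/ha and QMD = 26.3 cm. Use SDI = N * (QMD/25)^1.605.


QMD/25 = 26.3/25 = 1.052
(1.052)^1.605 = exp(1.605 * ln(1.052)) = exp(1.605 * 0.0506931) = exp(0.0813624) = 1.08476
SDI = 551 * 1.08476 = 597.703 ≈ 598

598


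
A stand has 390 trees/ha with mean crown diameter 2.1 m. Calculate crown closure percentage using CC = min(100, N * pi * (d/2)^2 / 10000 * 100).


(d/2)^2 = (2.1/2)^2 = 1.05^2 = 1.1025
Crown area = 3.141593 * 1.1025 = 3.46361 m^2
N * area / 10000 * 100 = 390 * 3.46361 / 10000 * 100 = 13.5081
CC = min(100, 13.5081) = 13.5081 ≈ 13.5%

13.5%


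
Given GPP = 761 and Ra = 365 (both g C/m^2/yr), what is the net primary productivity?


NPP = GPP - Ra = 761 - 365 = 396 g C/m^2/yr

396 g C/m^2/yr


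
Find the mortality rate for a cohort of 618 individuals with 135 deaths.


Mortality rate = 135 / 618 = 0.218447 ≈ 0.2184

0.2184


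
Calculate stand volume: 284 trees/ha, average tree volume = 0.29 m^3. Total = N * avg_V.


V_stand = 284 * 0.29 = 82.36 ≈ 82.4 m^3/ha

82.4 m^3/ha


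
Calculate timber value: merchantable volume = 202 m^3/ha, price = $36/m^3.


Value = 202 * 36 = $7272/ha

$7272/ha


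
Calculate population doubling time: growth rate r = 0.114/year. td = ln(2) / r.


td = ln(2) / 0.114 = 0.693147 / 0.114 = 6.08024 ≈ 6.1 years

6.1 years


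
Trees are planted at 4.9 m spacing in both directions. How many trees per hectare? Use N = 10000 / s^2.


N = 10000 / 4.9^2 = 10000 / 24.01 = 416.493 ≈ 416 trees/ha

416 trees/ha


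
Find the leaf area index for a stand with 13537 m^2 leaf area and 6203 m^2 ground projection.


LAI = 13537 / 6203 = 2.1823 ≈ 2.18

2.18


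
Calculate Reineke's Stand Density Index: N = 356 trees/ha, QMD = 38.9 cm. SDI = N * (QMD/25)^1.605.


QMD/25 = 38.9/25 = 1.556
(1.556)^1.605 = exp(1.605 * ln(1.556)) = exp(1.605 * 0.442118) = exp(0.709599) = 2.03318
SDI = 356 * 2.03318 = 723.812 ≈ 724

724


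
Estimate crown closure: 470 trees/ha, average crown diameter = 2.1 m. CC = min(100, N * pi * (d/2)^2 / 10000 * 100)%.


(d/2)^2 = (2.1/2)^2 = 1.05^2 = 1.1025
Crown area = 3.141593 * 1.1025 = 3.46361 m^2
N * area / 10000 * 100 = 470 * 3.46361 / 10000 * 100 = 16.2790
CC = min(100, 16.2790) = 16.2790 ≈ 16.3%

16.3%


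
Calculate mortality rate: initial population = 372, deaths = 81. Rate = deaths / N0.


Mortality rate = 81 / 372 = 0.217742 ≈ 0.2177

0.2177


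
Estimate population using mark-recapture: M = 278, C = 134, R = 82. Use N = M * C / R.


N = M * C / R = 278 * 134 / 82 = 37252 / 82 = 454.29 ≈ 454

454 individuals


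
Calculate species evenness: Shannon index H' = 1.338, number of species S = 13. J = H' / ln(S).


ln(13) = 2.56495
J = H' / ln(S) = 1.338 / 2.56495 = 0.521648 ≈ 0.5216

0.5216


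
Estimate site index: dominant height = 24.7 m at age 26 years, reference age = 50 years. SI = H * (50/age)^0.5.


50/26 = 1.92308
(1.92308)^0.5 = 1.38675
SI = 24.7 * 1.38675 = 34.2527 ≈ 34.3 m

34.3 m


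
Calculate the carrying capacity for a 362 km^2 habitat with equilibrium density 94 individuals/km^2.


K = 94 * 362 = 34028 individuals

34028 individuals


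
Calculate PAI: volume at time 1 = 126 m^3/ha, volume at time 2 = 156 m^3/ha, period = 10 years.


PAI = (V2 - V1) / period = (156 - 126) / 10 = 30 / 10 = 3.00 m^3/ha/yr

3.00 m^3/ha/yr


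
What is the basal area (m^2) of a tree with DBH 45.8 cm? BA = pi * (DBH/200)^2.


D/200 = 45.8/200 = 0.229 m
(D/200)^2 = 0.229^2 = 0.052441
BA = 3.141593 * 0.052441 = 0.164748 ≈ 0.1647 m^2

0.1647 m^2


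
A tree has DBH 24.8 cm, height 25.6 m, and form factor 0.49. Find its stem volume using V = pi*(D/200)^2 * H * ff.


(D/200)^2 = (24.8/200)^2 = 0.124^2 = 0.015376
BA = 3.141593 * 0.015376 = 0.0483051 m^2
V = 0.0483051 * 25.6 * 0.49 = 0.605939 ≈ 0.606 m^3

0.606 m^3


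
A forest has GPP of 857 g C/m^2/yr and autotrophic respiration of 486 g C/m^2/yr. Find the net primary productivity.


NPP = GPP - Ra = 857 - 486 = 371 g C/m^2/yr

371 g C/m^2/yr


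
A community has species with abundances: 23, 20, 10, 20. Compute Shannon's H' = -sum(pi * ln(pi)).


Total N = 23 + 20 + 10 + 20 = 73
Per-species terms:
  p = 23/73 = 0.315068; ln(p) = -1.154967; p*ln(p) = 0.315068 * (-1.154967) = -0.363893
  p = 20/73 = 0.273973; ln(p) = -1.294726; p*ln(p) = 0.273973 * (-1.294726) = -0.354720
  p = 10/73 = 0.136986; ln(p) = -1.987877; p*ln(p) = 0.136986 * (-1.987877) = -0.272311
  p = 20/73 = 0.273973; ln(p) = -1.294726; p*ln(p) = 0.273973 * (-1.294726) = -0.354720
sum(p*ln(p)) = (-0.363893) + (-0.354720) + (-0.272311) + (-0.354720) = -1.345644
H' = -(-1.345644) = 1.345644 ≈ 1.3456

1.3456


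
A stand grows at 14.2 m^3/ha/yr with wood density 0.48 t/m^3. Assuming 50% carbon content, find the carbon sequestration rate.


C = 14.2 * 0.48 * 0.5 = 3.408 ≈ 3.41 t C/ha/yr

3.41 t C/ha/yr


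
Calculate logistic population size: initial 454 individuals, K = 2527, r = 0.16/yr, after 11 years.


(K - N0)/N0 = (2527 - 454)/454 = 2073/454 = 4.56608
r*t = 0.16 * 11 = 1.76; exp(-1.76) = 0.172045
4.56608 * 0.172045 = 0.785571
1 + 0.785571 = 1.78557
N = 2527 / 1.78557 = 1415.23 ≈ 1415

1415


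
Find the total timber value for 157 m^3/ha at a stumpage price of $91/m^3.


Value = 157 * 91 = $14287/ha

$14287/ha


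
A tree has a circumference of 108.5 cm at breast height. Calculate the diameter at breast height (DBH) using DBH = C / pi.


DBH = C / pi = 108.5 / 3.141593 = 34.5366 ≈ 34.54 cm

34.54 cm


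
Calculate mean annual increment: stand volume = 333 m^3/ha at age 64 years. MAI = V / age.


MAI = 333 / 64 = 5.2031 ≈ 5.20 m^3/ha/yr

5.20 m^3/ha/yr


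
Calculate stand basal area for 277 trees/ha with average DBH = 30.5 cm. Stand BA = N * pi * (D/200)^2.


(D/200)^2 = (30.5/200)^2 = 0.1525^2 = 0.02325625
Individual BA = 3.141593 * 0.02325625 = 0.0730617 m^2
Stand BA = 277 * 0.0730617 = 20.2381 ≈ 20.24 m^2/ha

20.24 m^2/ha


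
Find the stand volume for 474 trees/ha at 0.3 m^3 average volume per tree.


V_stand = 474 * 0.3 = 142.2 m^3/ha

142.2 m^3/ha


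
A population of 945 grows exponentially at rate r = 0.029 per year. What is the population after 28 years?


r*t = 0.029 * 28 = 0.812
exp(0.812) = 2.25241
N = 945 * 2.25241 = 2128.53 ≈ 2129

2129


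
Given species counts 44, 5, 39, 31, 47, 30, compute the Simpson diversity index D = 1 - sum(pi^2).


Total N = 44 + 5 + 39 + 31 + 47 + 30 = 196
Per-species terms:
  p = 44/196 = 0.224490; p^2 = 0.224490^2 = 0.050396
  p = 5/196 = 0.025510; p^2 = 0.025510^2 = 0.000651
  p = 39/196 = 0.198980; p^2 = 0.198980^2 = 0.039593
  p = 31/196 = 0.158163; p^2 = 0.158163^2 = 0.025016
  p = 47/196 = 0.239796; p^2 = 0.239796^2 = 0.057502
  p = 30/196 = 0.153061; p^2 = 0.153061^2 = 0.023428
sum(p^2) = 0.050396 + 0.000651 + 0.039593 + 0.025016 + 0.057502 + 0.023428 = 0.196586
D = 1 - 0.196586 = 0.803414 ≈ 0.8034

0.8034


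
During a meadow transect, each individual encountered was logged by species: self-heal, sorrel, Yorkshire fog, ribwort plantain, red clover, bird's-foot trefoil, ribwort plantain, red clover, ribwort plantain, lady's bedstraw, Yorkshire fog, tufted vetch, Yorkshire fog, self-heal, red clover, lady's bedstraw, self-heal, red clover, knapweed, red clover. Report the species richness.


Total individuals logged = 20
Distinct species (count of individuals): self-heal (3), sorrel (1), Yorkshire fog (3), ribwort plantain (3), red clover (5), bird's-foot trefoil (1), lady's bedstraw (2), tufted vetch (1), knapweed (1)
Species richness = number of distinct species = 9

9


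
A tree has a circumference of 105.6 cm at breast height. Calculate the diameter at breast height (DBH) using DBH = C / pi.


DBH = C / pi = 105.6 / 3.141593 = 33.6135 ≈ 33.61 cm

33.61 cm


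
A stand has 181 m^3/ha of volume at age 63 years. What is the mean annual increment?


MAI = 181 / 63 = 2.8730 ≈ 2.87 m^3/ha/yr

2.87 m^3/ha/yr


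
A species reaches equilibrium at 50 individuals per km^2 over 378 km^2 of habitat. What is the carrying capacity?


K = 50 * 378 = 18900 individuals

18900 individuals


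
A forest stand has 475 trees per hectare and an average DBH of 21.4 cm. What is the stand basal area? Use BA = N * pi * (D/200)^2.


(D/200)^2 = (21.4/200)^2 = 0.107^2 = 0.011449
Individual BA = 3.141593 * 0.011449 = 0.0359681 m^2
Stand BA = 475 * 0.0359681 = 17.0848 ≈ 17.08 m^2/ha

17.08 m^2/ha


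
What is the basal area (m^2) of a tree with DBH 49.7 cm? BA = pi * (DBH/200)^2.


D/200 = 49.7/200 = 0.2485 m
(D/200)^2 = 0.2485^2 = 0.06175225
BA = 3.141593 * 0.06175225 = 0.194000 ≈ 0.1940 m^2

0.1940 m^2


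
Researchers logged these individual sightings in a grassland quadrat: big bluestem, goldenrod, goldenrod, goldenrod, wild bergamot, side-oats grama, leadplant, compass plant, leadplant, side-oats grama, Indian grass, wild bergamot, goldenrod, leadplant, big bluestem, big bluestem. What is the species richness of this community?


Total individuals logged = 16
Distinct species (count of individuals): big bluestem (3), goldenrod (4), wild bergamot (2), side-oats grama (2), leadplant (3), compass plant (1), Indian grass (1)
Species richness = number of distinct species = 7

7


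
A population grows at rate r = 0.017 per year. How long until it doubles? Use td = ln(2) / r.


td = ln(2) / 0.017 = 0.693147 / 0.017 = 40.7734 ≈ 40.8 years

40.8 years


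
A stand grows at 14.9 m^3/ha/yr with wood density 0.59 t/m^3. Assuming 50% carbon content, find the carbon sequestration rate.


C = 14.9 * 0.59 * 0.5 = 4.3955 ≈ 4.40 t C/ha/yr

4.40 t C/ha/yr


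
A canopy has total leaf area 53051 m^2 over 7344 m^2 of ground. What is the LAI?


LAI = 53051 / 7344 = 7.2237 ≈ 7.22

7.22


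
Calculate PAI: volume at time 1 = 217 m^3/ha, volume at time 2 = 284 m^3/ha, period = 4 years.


PAI = (V2 - V1) / period = (284 - 217) / 4 = 67 / 4 = 16.75 m^3/ha/yr

16.75 m^3/ha/yr


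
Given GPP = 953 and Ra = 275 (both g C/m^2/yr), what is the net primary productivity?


NPP = GPP - Ra = 953 - 275 = 678 g C/m^2/yr

678 g C/m^2/yr


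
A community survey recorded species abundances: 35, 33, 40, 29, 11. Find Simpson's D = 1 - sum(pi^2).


Total N = 35 + 33 + 40 + 29 + 11 = 148
Per-species terms:
  p = 35/148 = 0.236486; p^2 = 0.236486^2 = 0.055926
  p = 33/148 = 0.222973; p^2 = 0.222973^2 = 0.049717
  p = 40/148 = 0.270270; p^2 = 0.270270^2 = 0.073046
  p = 29/148 = 0.195946; p^2 = 0.195946^2 = 0.038395
  p = 11/148 = 0.074324; p^2 = 0.074324^2 = 0.005524
sum(p^2) = 0.055926 + 0.049717 + 0.073046 + 0.038395 + 0.005524 = 0.222608
D = 1 - 0.222608 = 0.777392 ≈ 0.7774

0.7774


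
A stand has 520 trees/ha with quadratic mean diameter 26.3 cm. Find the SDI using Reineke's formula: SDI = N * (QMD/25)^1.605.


QMD/25 = 26.3/25 = 1.052
(1.052)^1.605 = exp(1.605 * ln(1.052)) = exp(1.605 * 0.0506931) = exp(0.0813624) = 1.08476
SDI = 520 * 1.08476 = 564.075 ≈ 564

564


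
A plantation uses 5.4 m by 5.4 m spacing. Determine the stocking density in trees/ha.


N = 10000 / 5.4^2 = 10000 / 29.16 = 342.936 ≈ 343 trees/ha

343 trees/ha


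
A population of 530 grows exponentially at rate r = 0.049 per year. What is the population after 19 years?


r*t = 0.049 * 19 = 0.931
exp(0.931) = 2.53704
N = 530 * 2.53704 = 1344.63 ≈ 1345

1345


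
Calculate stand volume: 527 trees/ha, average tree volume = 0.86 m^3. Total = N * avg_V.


V_stand = 527 * 0.86 = 453.22 ≈ 453.2 m^3/ha

453.2 m^3/ha


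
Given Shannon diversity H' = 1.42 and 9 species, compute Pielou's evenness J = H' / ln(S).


ln(9) = 2.19722
J = H' / ln(S) = 1.42 / 2.19722 = 0.646271 ≈ 0.6463

0.6463


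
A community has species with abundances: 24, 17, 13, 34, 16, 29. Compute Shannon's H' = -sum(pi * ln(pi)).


Total N = 24 + 17 + 13 + 34 + 16 + 29 = 133
Per-species terms:
  p = 24/133 = 0.180451; ln(p) = -1.712296; p*ln(p) = 0.180451 * (-1.712296) = -0.308986
  p = 17/133 = 0.127820; ln(p) = -2.057132; p*ln(p) = 0.127820 * (-2.057132) = -0.262943
  p = 13/133 = 0.097744; ln(p) = -2.325403; p*ln(p) = 0.097744 * (-2.325403) = -0.227294
  p = 34/133 = 0.255639; ln(p) = -1.363989; p*ln(p) = 0.255639 * (-1.363989) = -0.348689
  p = 16/133 = 0.120301; ln(p) = -2.117758; p*ln(p) = 0.120301 * (-2.117758) = -0.254768
  p = 29/133 = 0.218045; ln(p) = -1.523054; p*ln(p) = 0.218045 * (-1.523054) = -0.332094
sum(p*ln(p)) = (-0.308986) + (-0.262943) + (-0.227294) + (-0.348689) + (-0.254768) + (-0.332094) = -1.734774
H' = -(-1.734774) = 1.734774 ≈ 1.7348

1.7348


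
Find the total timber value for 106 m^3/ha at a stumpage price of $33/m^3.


Value = 106 * 33 = $3498/ha

$3498/ha


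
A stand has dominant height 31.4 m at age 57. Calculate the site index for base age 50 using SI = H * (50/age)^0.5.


50/57 = 0.877193
(0.877193)^0.5 = 0.936586
SI = 31.4 * 0.936586 = 29.4088 ≈ 29.4 m

29.4 m


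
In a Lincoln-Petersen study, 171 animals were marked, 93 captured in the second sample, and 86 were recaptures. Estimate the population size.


N = M * C / R = 171 * 93 / 86 = 15903 / 86 = 184.92 ≈ 185

185 individuals


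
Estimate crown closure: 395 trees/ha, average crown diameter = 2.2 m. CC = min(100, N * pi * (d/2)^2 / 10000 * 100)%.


(d/2)^2 = (2.2/2)^2 = 1.1^2 = 1.21
Crown area = 3.141593 * 1.21 = 3.80133 m^2
N * area / 10000 * 100 = 395 * 3.80133 / 10000 * 100 = 15.0153
CC = min(100, 15.0153) = 15.0153 ≈ 15.0%

15.0%


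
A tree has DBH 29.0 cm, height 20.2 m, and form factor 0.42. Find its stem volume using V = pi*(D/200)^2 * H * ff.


(D/200)^2 = (29.0/200)^2 = 0.145^2 = 0.021025
BA = 3.141593 * 0.021025 = 0.0660520 m^2
V = 0.0660520 * 20.2 * 0.42 = 0.560385 ≈ 0.560 m^3

0.560 m^3


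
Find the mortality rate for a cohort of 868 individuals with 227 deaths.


Mortality rate = 227 / 868 = 0.261521 ≈ 0.2615

0.2615


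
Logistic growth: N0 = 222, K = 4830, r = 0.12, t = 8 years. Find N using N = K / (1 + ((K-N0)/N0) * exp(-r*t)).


(K - N0)/N0 = (4830 - 222)/222 = 4608/222 = 20.7568
r*t = 0.12 * 8 = 0.96; exp(-0.96) = 0.382893
20.7568 * 0.382893 = 7.94763
1 + 7.94763 = 8.94763
N = 4830 / 8.94763 = 539.808 ≈ 540

540


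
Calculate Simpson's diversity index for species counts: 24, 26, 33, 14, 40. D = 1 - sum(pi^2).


Total N = 24 + 26 + 33 + 14 + 40 = 137
Per-species terms:
  p = 24/137 = 0.175182; p^2 = 0.175182^2 = 0.030689
  p = 26/137 = 0.189781; p^2 = 0.189781^2 = 0.036017
  p = 33/137 = 0.240876; p^2 = 0.240876^2 = 0.058021
  p = 14/137 = 0.102190; p^2 = 0.102190^2 = 0.010443
  p = 40/137 = 0.291971; p^2 = 0.291971^2 = 0.085247
sum(p^2) = 0.030689 + 0.036017 + 0.058021 + 0.010443 + 0.085247 = 0.220417
D = 1 - 0.220417 = 0.779583 ≈ 0.7796

0.7796


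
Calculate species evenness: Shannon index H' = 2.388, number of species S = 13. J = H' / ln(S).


ln(13) = 2.56495
J = H' / ln(S) = 2.388 / 2.56495 = 0.931012 ≈ 0.9310

0.9310


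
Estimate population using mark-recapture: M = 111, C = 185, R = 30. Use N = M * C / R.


N = M * C / R = 111 * 185 / 30 = 20535 / 30 = 684.50 ≈ 685

685 individuals


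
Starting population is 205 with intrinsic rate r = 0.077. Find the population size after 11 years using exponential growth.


r*t = 0.077 * 11 = 0.847
exp(0.847) = 2.33264
N = 205 * 2.33264 = 478.191 ≈ 478

478


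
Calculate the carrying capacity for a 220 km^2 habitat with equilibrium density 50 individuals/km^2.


K = 50 * 220 = 11000 individuals

11000 individuals


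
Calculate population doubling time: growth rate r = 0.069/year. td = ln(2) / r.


td = ln(2) / 0.069 = 0.693147 / 0.069 = 10.0456 ≈ 10.0 years

10.0 years


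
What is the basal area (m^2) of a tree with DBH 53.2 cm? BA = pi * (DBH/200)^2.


D/200 = 53.2/200 = 0.266 m
(D/200)^2 = 0.266^2 = 0.070756
BA = 3.141593 * 0.070756 = 0.222287 ≈ 0.2223 m^2

0.2223 m^2


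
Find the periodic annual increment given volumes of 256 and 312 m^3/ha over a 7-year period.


PAI = (V2 - V1) / period = (312 - 256) / 7 = 56 / 7 = 8.00 m^3/ha/yr

8.00 m^3/ha/yr


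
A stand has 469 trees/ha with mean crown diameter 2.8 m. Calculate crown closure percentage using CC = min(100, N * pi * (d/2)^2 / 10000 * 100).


(d/2)^2 = (2.8/2)^2 = 1.4^2 = 1.96
Crown area = 3.141593 * 1.96 = 6.15752 m^2
N * area / 10000 * 100 = 469 * 6.15752 / 10000 * 100 = 28.8788
CC = min(100, 28.8788) = 28.8788 ≈ 28.9%

28.9%


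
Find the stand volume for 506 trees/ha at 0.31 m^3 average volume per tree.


V_stand = 506 * 0.31 = 156.86 ≈ 156.9 m^3/ha

156.9 m^3/ha


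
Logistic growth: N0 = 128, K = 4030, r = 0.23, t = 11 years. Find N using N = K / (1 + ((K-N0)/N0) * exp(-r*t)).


(K - N0)/N0 = (4030 - 128)/128 = 3902/128 = 30.4844
r*t = 0.23 * 11 = 2.53; exp(-2.53) = 0.0796590
30.4844 * 0.0796590 = 2.42836
1 + 2.42836 = 3.42836
N = 4030 / 3.42836 = 1175.49 ≈ 1175

1175


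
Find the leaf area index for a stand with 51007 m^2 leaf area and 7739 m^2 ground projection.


LAI = 51007 / 7739 = 6.5909 ≈ 6.59

6.59


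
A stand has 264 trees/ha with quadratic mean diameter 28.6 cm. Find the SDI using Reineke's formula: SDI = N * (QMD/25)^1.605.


QMD/25 = 28.6/25 = 1.144
(1.144)^1.605 = exp(1.605 * ln(1.144)) = exp(1.605 * 0.134531) = exp(0.215922) = 1.24101
SDI = 264 * 1.24101 = 327.627 ≈ 328

328


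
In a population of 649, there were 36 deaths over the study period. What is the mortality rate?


Mortality rate = 36 / 649 = 0.055470 ≈ 0.0555

0.0555


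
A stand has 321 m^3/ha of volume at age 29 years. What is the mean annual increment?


MAI = 321 / 29 = 11.0690 ≈ 11.07 m^3/ha/yr

11.07 m^3/ha/yr


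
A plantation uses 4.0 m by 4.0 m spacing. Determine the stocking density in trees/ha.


N = 10000 / 4.0^2 = 10000 / 16 = 625.000 ≈ 625 trees/ha

625 trees/ha


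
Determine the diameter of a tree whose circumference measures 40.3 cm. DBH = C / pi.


DBH = C / pi = 40.3 / 3.141593 = 12.8279 ≈ 12.83 cm

12.83 cm


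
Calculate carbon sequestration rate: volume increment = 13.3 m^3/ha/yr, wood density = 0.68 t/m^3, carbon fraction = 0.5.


C = 13.3 * 0.68 * 0.5 = 4.522 ≈ 4.52 t C/ha/yr

4.52 t C/ha/yr


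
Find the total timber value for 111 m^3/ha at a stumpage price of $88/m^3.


Value = 111 * 88 = $9768/ha

$9768/ha


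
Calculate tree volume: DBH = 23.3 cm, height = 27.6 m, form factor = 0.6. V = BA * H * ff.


(D/200)^2 = (23.3/200)^2 = 0.1165^2 = 0.01357225
BA = 3.141593 * 0.01357225 = 0.0426385 m^2
V = 0.0426385 * 27.6 * 0.6 = 0.706094 ≈ 0.706 m^3

0.706 m^3


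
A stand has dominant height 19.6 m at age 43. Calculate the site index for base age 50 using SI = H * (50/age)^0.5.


50/43 = 1.16279
(1.16279)^0.5 = 1.07833
SI = 19.6 * 1.07833 = 21.1353 ≈ 21.1 m

21.1 m


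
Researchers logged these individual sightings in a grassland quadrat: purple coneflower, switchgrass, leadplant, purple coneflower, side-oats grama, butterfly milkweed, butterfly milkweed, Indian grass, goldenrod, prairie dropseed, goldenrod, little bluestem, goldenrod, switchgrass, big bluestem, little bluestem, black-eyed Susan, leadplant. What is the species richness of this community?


Total individuals logged = 18
Distinct species (count of individuals): purple coneflower (2), switchgrass (2), leadplant (2), side-oats grama (1), butterfly milkweed (2), Indian grass (1), goldenrod (3), prairie dropseed (1), little bluestem (2), big bluestem (1), black-eyed Susan (1)
Species richness = number of distinct species = 11

11


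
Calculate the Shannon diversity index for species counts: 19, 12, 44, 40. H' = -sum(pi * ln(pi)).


Total N = 19 + 12 + 44 + 40 = 115
Per-species terms:
  p = 19/115 = 0.165217; ln(p) = -1.800496; p*ln(p) = 0.165217 * (-1.800496) = -0.297473
  p = 12/115 = 0.104348; ln(p) = -2.260024; p*ln(p) = 0.104348 * (-2.260024) = -0.235829
  p = 44/115 = 0.382609; ln(p) = -0.960742; p*ln(p) = 0.382609 * (-0.960742) = -0.367589
  p = 40/115 = 0.347826; ln(p) = -1.056053; p*ln(p) = 0.347826 * (-1.056053) = -0.367323
sum(p*ln(p)) = (-0.297473) + (-0.235829) + (-0.367589) + (-0.367323) = -1.268214
H' = -(-1.268214) = 1.268214 ≈ 1.2682

1.2682


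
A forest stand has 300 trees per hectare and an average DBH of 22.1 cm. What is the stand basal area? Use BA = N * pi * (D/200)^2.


(D/200)^2 = (22.1/200)^2 = 0.1105^2 = 0.01221025
Individual BA = 3.141593 * 0.01221025 = 0.0383596 m^2
Stand BA = 300 * 0.0383596 = 11.5079 ≈ 11.51 m^2/ha

11.51 m^2/ha


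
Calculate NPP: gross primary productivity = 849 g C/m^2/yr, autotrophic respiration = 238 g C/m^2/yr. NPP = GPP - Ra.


NPP = GPP - Ra = 849 - 238 = 611 g C/m^2/yr

611 g C/m^2/yr


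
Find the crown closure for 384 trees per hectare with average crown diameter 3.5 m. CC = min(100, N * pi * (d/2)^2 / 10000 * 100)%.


(d/2)^2 = (3.5/2)^2 = 1.75^2 = 3.0625
Crown area = 3.141593 * 3.0625 = 9.62113 m^2
N * area / 10000 * 100 = 384 * 9.62113 / 10000 * 100 = 36.9451
CC = min(100, 36.9451) = 36.9451 ≈ 36.9%

36.9%


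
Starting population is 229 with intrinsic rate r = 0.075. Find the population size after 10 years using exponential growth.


r*t = 0.075 * 10 = 0.75
exp(0.75) = 2.11700
N = 229 * 2.11700 = 484.793 ≈ 485

485


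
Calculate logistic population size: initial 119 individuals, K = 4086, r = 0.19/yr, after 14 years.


(K - N0)/N0 = (4086 - 119)/119 = 3967/119 = 33.3361
r*t = 0.19 * 14 = 2.66; exp(-2.66) = 0.0699482
33.3361 * 0.0699482 = 2.33180
1 + 2.33180 = 3.33180
N = 4086 / 3.33180 = 1226.36 ≈ 1226

1226


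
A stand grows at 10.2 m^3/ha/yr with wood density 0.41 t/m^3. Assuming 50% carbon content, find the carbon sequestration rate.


C = 10.2 * 0.41 * 0.5 = 2.091 ≈ 2.09 t C/ha/yr

2.09 t C/ha/yr


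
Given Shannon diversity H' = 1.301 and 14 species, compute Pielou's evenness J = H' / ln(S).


ln(14) = 2.63906
J = H' / ln(S) = 1.301 / 2.63906 = 0.492979 ≈ 0.4930

0.4930


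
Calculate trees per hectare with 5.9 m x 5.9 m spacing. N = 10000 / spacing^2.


N = 10000 / 5.9^2 = 10000 / 34.81 = 287.274 ≈ 287 trees/ha

287 trees/ha


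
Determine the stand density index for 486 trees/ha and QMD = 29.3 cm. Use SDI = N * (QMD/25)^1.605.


QMD/25 = 29.3/25 = 1.172
(1.172)^1.605 = exp(1.605 * ln(1.172)) = exp(1.605 * 0.158712) = exp(0.254733) = 1.29012
SDI = 486 * 1.29012 = 626.998 ≈ 627

627


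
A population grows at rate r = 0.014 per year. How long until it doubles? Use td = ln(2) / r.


td = ln(2) / 0.014 = 0.693147 / 0.014 = 49.5105 ≈ 49.5 years

49.5 years


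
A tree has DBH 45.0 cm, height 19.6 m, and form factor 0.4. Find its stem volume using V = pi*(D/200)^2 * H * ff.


(D/200)^2 = (45.0/200)^2 = 0.225^2 = 0.050625
BA = 3.141593 * 0.050625 = 0.159043 m^2
V = 0.159043 * 19.6 * 0.4 = 1.24690 ≈ 1.247 m^3

1.247 m^3


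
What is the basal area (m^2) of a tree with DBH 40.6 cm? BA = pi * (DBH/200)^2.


D/200 = 40.6/200 = 0.203 m
(D/200)^2 = 0.203^2 = 0.041209
BA = 3.141593 * 0.041209 = 0.129462 ≈ 0.1295 m^2

0.1295 m^2


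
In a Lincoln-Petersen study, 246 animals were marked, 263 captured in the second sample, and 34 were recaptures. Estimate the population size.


N = M * C / R = 246 * 263 / 34 = 64698 / 34 = 1902.88 ≈ 1903

1903 individuals


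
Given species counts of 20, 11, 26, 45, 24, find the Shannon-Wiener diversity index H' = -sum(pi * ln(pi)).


Total N = 20 + 11 + 26 + 45 + 24 = 126
Per-species terms:
  p = 20/126 = 0.158730; ln(p) = -1.840551; p*ln(p) = 0.158730 * (-1.840551) = -0.292151
  p = 11/126 = 0.087302; ln(p) = -2.438382; p*ln(p) = 0.087302 * (-2.438382) = -0.212876
  p = 26/126 = 0.206349; ln(p) = -1.578186; p*ln(p) = 0.206349 * (-1.578186) = -0.325657
  p = 45/126 = 0.357143; ln(p) = -1.029619; p*ln(p) = 0.357143 * (-1.029619) = -0.367721
  p = 24/126 = 0.190476; ln(p) = -1.658229; p*ln(p) = 0.190476 * (-1.658229) = -0.315853
sum(p*ln(p)) = (-0.292151) + (-0.212876) + (-0.325657) + (-0.367721) + (-0.315853) = -1.514258
H' = -(-1.514258) = 1.514258 ≈ 1.5143

1.5143


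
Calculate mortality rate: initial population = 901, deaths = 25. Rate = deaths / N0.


Mortality rate = 25 / 901 = 0.027747 ≈ 0.0277

0.0277
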